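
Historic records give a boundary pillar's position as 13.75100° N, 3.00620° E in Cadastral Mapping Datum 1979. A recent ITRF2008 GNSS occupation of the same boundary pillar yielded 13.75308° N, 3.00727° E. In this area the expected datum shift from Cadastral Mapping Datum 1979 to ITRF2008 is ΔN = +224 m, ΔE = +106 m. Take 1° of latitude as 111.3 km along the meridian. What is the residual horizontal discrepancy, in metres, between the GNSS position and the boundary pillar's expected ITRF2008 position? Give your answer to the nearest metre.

Observed coordinate differences: Δφ = +0.00208°, Δλ = +0.00107°.
Converting to metres (1° lat = 111300 m, cos φ = 0.971338): observed ΔN = 231.5 m, observed ΔE = 115.7 m.
Subtracting the expected shift leaves a residual of 231.5 − (224) = 7.5 m north and 115.7 − (106) = 9.7 m east.
Residual distance = √(7.5² + 9.7²) = 12.2 m.

12 m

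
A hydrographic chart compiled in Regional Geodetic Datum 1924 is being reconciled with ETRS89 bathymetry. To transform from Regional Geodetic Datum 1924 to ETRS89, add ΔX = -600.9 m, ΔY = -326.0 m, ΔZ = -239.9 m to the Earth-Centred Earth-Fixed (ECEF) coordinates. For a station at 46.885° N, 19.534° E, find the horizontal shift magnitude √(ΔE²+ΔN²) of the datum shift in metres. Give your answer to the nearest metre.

The local east axis at (φ, λ) is (−sin λ, cos λ, 0), so ΔE = −sin(19.534°)·(-600.9) + cos(19.534°)·(-326.0) = -106.32 m.
The local north axis is (−sin φ cos λ, −sin φ sin λ, cos φ), giving ΔN = 413.400 + 79.571 − 163.963 = 329.01 m.
Horizontal magnitude = √(ΔE² + ΔN²) = √((-106.32)² + 329.01²) = 345.76 m.

346 m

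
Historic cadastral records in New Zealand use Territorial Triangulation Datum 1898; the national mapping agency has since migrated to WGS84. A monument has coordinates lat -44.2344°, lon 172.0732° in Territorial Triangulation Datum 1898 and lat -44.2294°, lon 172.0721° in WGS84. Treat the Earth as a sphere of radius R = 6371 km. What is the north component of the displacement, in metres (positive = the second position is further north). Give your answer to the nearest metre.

ΔN = 556 m

Δφ = -44.2294° − -44.2344° = +0.0050°; Δλ = 172.0721° − 172.0732° = -0.0011°.
1° along a meridian = πR/180 = 111195 m.
ΔN = Δφ × 111195 = 556.0 m; ΔE = Δλ × 111195 × cos(-44.2344°) = -0.0011 × 111195 × 0.716492 = -87.6 m.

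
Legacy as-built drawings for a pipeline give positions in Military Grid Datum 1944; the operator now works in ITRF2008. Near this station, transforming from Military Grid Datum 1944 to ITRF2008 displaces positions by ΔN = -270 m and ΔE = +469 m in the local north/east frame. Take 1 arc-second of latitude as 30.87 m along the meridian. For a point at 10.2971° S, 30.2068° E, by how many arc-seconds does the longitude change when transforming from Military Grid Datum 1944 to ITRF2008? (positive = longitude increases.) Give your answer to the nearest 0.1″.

At latitude -10.2971°, cos φ = 0.983894.
1″ of longitude at this latitude = 30.87 × cos φ = 30.3728 m, so Δλ = 469.0 / 30.3728 = 15.441″.

Δλ = 15.4″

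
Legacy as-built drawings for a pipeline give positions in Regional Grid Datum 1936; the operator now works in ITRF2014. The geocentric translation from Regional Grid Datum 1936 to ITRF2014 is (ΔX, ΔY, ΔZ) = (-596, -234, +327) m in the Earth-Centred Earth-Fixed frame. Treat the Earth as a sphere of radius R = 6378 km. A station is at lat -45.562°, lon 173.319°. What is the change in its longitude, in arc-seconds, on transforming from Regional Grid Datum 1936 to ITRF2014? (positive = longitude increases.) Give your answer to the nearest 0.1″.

sin φ = -0.714008, cos φ = 0.700137, sin λ = 0.116341, cos λ = -0.993209.
East component: ΔE = −sin λ·ΔX + cos λ·ΔY = −(0.116341)(-596) + (-0.993209)(-234) = 301.75 m.
1° of latitude spans πR/180 = 111317 m; at latitude φ, 1° of longitude spans that × cos φ = 77937.2 m, so Δλ = 301.75 / 77937.2 × 3600 = 13.938″.

Δλ = 13.9″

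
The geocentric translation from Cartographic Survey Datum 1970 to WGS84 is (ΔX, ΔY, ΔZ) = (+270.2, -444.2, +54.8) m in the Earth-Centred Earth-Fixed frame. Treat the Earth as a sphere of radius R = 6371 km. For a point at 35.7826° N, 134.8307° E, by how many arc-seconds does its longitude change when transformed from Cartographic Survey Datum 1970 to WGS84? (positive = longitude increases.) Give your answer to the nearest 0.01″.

sin φ = 0.584711, cos φ = 0.811241, sin λ = 0.709193, cos λ = -0.705014.
East component: ΔE = −sin λ·ΔX + cos λ·ΔY = −(0.709193)(270.2) + (-0.705014)(-444.2) = 121.54 m.
1° of latitude spans πR/180 = 111195 m; at latitude φ, 1° of longitude spans that × cos φ = 90205.9 m, so Δλ = 121.54 / 90205.9 × 3600 = 4.851″.

Δλ = 4.85″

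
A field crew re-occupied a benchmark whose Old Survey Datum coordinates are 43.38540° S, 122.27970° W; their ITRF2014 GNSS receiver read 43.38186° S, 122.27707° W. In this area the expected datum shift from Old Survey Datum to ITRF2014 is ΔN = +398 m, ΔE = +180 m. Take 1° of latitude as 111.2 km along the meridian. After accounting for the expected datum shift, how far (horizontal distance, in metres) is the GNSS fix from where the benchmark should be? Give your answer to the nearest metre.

33 m

Observed coordinate differences: Δφ = +0.00354°, Δλ = +0.00263°.
Converting to metres (1° lat = 111200 m, cos φ = 0.726750): observed ΔN = 393.6 m, observed ΔE = 212.5 m.
Subtracting the expected shift leaves a residual of 393.6 − (398) = -4.4 m north and 212.5 − (180) = 32.5 m east.
Residual distance = √((-4.4)² + 32.5²) = 32.8 m.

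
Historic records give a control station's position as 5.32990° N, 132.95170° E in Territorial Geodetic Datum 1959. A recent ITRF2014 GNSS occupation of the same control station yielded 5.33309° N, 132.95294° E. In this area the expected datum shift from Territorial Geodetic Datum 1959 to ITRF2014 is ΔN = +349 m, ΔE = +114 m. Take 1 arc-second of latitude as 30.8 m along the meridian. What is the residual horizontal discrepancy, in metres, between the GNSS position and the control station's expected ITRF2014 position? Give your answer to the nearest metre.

Observed coordinate differences: Δφ = +0.00319°, Δλ = +0.00124°.
Converting to metres (1° lat = 110880 m, cos φ = 0.995676): observed ΔN = 353.7 m, observed ΔE = 136.9 m.
Subtracting the expected shift leaves a residual of 353.7 − (349) = 4.7 m north and 136.9 − (114) = 22.9 m east.
Residual distance = √(4.7² + 22.9²) = 23.4 m.

23 m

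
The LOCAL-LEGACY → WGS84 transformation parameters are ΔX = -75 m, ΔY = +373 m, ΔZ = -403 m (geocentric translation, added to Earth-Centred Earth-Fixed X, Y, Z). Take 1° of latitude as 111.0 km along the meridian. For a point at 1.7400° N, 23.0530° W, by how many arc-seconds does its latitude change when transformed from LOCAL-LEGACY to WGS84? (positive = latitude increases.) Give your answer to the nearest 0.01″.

sin φ = 0.030364, cos φ = 0.999539, sin λ = -0.391582, cos λ = 0.920143.
North component: ΔN = −sin φ cos λ·ΔX − sin φ sin λ·ΔY + cos φ·ΔZ = −(0.030364)(0.920143)(-75) − (0.030364)(-0.391582)(373) + (0.999539)(-403) = -396.28 m.
1° of latitude spans 111000 m, so Δφ = -396.28 / 111000 × 3600 = -12.852″.

Δφ = -12.85″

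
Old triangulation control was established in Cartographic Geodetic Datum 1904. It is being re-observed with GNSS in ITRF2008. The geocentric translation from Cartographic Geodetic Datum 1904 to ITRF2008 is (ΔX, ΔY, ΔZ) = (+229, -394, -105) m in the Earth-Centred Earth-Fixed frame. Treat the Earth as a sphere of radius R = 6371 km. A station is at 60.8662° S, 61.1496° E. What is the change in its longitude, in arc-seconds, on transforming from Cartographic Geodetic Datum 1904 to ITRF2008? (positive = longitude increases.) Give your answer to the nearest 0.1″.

Δλ = -26.0″

sin φ = -0.873485, cos φ = 0.486851, sin λ = 0.875883, cos λ = 0.482524.
East component: ΔE = −sin λ·ΔX + cos λ·ΔY = −(0.875883)(229) + (0.482524)(-394) = -390.69 m.
1° of latitude spans πR/180 = 111195 m; at latitude φ, 1° of longitude spans that × cos φ = 54135.3 m, so Δλ = -390.69 / 54135.3 × 3600 = -25.981″.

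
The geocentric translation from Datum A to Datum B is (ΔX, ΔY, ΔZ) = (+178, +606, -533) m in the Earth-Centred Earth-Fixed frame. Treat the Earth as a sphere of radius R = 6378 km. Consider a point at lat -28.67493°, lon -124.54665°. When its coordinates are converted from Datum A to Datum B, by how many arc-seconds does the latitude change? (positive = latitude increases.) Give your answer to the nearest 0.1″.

sin φ = -0.479840, cos φ = 0.877356, sin λ = -0.823665, cos λ = -0.567077.
North component: ΔN = −sin φ cos λ·ΔX − sin φ sin λ·ΔY + cos φ·ΔZ = −(-0.479840)(-0.567077)(178) − (-0.479840)(-0.823665)(606) + (0.877356)(-533) = -755.57 m.
1° of latitude spans πR/180 = 111317 m, so Δφ = -755.57 / 111317 × 3600 = -24.435″.

Δφ = -24.4″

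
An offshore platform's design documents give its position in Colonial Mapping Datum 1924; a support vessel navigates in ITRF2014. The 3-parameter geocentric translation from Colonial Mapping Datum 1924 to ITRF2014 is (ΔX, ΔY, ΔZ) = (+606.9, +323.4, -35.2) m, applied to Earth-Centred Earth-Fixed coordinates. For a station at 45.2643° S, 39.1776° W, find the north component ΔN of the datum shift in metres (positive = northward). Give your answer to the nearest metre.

ΔN = 164 m

At φ = -45.2643°, λ = -39.1776°: sin φ = -0.710361, cos φ = 0.703837, sin λ = -0.631726, cos λ = 0.775192.
ΔN = −sin φ cos λ·ΔX − sin φ sin λ·ΔY + cos φ·ΔZ = −(-0.710361)(0.775192)(606.9) − (-0.710361)(-0.631726)(323.4) + (0.703837)(-35.2) = 164.30 m.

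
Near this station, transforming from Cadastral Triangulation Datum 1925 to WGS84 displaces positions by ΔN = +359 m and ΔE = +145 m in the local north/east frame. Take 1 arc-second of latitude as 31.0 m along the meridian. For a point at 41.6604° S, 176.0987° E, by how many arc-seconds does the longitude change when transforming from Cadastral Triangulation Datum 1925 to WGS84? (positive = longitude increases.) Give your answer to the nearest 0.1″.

At latitude -41.6604°, cos φ = 0.747098.
1″ of longitude at this latitude = 31.00 × cos φ = 23.1600 m, so Δλ = 145.0 / 23.1600 = 6.261″.

Δλ = 6.3″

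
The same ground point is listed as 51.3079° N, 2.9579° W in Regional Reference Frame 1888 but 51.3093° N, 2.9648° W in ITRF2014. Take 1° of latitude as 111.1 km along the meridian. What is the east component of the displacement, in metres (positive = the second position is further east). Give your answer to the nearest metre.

ΔE = -479 m

Δφ = 51.3093° − 51.3079° = +0.0014°; Δλ = -2.9648° − -2.9579° = -0.0069°.
ΔN = Δφ × 111100 = 155.5 m; ΔE = Δλ × 111100 × cos(51.3079°) = -0.0069 × 111100 × 0.625135 = -479.2 m.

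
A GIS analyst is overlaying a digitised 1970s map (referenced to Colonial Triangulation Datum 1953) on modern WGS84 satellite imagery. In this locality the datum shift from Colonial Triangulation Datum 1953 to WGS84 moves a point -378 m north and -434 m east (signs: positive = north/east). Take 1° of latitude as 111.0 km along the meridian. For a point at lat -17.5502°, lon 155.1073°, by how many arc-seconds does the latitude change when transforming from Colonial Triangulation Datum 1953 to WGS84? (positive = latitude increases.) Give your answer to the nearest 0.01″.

Δφ = -12.26″

1° of latitude = 111.0 km, so Δφ = -378.0 / 111000 = -0.0034054° = -12.259″.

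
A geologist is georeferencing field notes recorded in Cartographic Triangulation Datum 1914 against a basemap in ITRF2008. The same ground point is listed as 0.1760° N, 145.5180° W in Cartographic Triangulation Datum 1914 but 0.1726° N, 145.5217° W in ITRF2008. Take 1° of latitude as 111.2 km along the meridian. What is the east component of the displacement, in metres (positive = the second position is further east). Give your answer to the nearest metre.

Δφ = 0.1726° − 0.1760° = -0.0034°; Δλ = -145.5217° − -145.5180° = -0.0037°.
ΔN = Δφ × 111200 = -378.1 m; ΔE = Δλ × 111200 × cos(0.1760°) = -0.0037 × 111200 × 0.999995 = -411.4 m.

ΔE = -411 m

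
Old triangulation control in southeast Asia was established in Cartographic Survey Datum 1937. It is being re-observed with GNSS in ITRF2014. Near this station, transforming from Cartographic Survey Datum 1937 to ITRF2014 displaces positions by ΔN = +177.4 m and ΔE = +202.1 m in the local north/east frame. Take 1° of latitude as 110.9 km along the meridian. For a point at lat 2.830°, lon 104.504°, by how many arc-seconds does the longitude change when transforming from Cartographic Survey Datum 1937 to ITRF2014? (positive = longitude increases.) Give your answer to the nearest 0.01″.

Δλ = 6.57″

At latitude 2.830°, cos φ = 0.998780.
1° of longitude at this latitude = 110.9 × cos φ = 110.76 km, so Δλ = 202.1 / 110764.7 = 0.0018246° = 6.569″.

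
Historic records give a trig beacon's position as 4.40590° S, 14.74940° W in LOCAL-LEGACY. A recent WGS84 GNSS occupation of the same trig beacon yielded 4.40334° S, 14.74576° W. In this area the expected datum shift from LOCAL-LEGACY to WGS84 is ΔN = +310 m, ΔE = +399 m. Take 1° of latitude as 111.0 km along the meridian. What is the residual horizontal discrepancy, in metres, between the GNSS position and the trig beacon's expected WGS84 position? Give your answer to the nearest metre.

Observed coordinate differences: Δφ = +0.00256°, Δλ = +0.00364°.
Converting to metres (1° lat = 111000 m, cos φ = 0.997045): observed ΔN = 284.2 m, observed ΔE = 402.8 m.
Subtracting the expected shift leaves a residual of 284.2 − (310) = -25.8 m north and 402.8 − (399) = 3.8 m east.
Residual distance = √((-25.8)² + 3.8²) = 26.1 m.

26 m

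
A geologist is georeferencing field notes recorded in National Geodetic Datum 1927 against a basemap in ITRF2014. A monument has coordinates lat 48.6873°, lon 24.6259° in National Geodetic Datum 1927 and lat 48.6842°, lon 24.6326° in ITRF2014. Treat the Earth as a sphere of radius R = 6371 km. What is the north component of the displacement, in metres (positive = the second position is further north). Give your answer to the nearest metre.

Δφ = 48.6842° − 48.6873° = -0.0031°; Δλ = 24.6326° − 24.6259° = +0.0067°.
1° along a meridian = πR/180 = 111195 m.
ΔN = Δφ × 111195 = -344.7 m; ΔE = Δλ × 111195 × cos(48.6873°) = +0.0067 × 111195 × 0.660168 = 491.8 m.

ΔN = -345 m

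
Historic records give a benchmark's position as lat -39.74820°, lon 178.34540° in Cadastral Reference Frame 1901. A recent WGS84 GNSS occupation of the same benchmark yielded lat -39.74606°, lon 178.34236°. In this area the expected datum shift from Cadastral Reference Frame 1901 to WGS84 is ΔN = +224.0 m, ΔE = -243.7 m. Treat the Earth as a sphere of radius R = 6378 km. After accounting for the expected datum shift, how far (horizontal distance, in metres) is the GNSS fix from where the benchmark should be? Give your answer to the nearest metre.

22 m

Observed coordinate differences: Δφ = +0.00214°, Δλ = -0.00304°.
Converting to metres (1° lat = 111317 m, cos φ = 0.768862): observed ΔN = 238.2 m, observed ΔE = -260.2 m.
Subtracting the expected shift leaves a residual of 238.2 − (224.0) = 14.2 m north and -260.2 − (-243.7) = -16.5 m east.
Residual distance = √(14.2² + (-16.5)²) = 21.8 m.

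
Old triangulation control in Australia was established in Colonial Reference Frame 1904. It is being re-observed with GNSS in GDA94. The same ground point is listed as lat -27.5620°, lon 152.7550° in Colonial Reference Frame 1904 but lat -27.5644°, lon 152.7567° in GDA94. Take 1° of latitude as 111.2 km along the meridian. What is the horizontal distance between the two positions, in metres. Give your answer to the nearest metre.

Δφ = -27.5644° − -27.5620° = -0.0024°; Δλ = 152.7567° − 152.7550° = +0.0017°.
ΔN = Δφ × 111200 = -266.9 m; ΔE = Δλ × 111200 × cos(-27.5620°) = +0.0017 × 111200 × 0.886511 = 167.6 m.
Distance = √(ΔE² + ΔN²) = √(167.6² + (-266.9)²) = 315.1 m.

315 m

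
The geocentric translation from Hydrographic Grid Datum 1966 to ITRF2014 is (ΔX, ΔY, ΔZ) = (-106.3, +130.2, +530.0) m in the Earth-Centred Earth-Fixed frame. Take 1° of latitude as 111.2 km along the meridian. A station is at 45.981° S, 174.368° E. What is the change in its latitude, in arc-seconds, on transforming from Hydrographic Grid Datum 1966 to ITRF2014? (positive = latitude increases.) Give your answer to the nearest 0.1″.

Δφ = 14.7″

sin φ = -0.719109, cos φ = 0.694897, sin λ = 0.098139, cos λ = -0.995173.
North component: ΔN = −sin φ cos λ·ΔX − sin φ sin λ·ΔY + cos φ·ΔZ = −(-0.719109)(-0.995173)(-106.3) − (-0.719109)(0.098139)(130.2) + (0.694897)(530.0) = 453.56 m.
1° of latitude spans 111200 m, so Δφ = 453.56 / 111200 × 3600 = 14.683″.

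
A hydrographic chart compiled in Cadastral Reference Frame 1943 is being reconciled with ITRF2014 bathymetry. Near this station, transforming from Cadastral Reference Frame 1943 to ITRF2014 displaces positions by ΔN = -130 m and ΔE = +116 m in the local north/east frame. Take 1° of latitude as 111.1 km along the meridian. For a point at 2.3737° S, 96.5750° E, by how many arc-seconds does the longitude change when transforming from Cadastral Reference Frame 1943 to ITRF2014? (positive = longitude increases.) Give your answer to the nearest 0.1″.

At latitude -2.3737°, cos φ = 0.999142.
1° of longitude at this latitude = 111.1 × cos φ = 111.00 km, so Δλ = 116.0 / 111004.7 = 0.0010450° = 3.762″.

Δλ = 3.8″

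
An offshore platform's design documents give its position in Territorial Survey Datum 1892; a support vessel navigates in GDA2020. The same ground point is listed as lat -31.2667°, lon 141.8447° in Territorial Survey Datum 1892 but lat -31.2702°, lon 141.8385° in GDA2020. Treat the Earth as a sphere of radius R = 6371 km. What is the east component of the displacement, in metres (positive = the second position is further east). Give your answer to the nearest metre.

Δφ = -31.2702° − -31.2667° = -0.0035°; Δλ = 141.8385° − 141.8447° = -0.0062°.
1° along a meridian = πR/180 = 111195 m.
ΔN = Δφ × 111195 = -389.2 m; ΔE = Δλ × 111195 × cos(-31.2667°) = -0.0062 × 111195 × 0.854761 = -589.3 m.

ΔE = -589 m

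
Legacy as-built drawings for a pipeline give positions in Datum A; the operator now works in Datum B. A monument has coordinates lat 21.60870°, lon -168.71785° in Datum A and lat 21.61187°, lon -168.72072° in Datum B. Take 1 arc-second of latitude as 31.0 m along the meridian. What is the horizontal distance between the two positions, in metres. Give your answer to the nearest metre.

462 m

Δφ = 21.61187° − 21.60870° = +0.00317°; Δλ = -168.72072° − -168.71785° = -0.00287°.
1° of latitude = 3600 × 31.00 = 111600 m.
ΔN = Δφ × 111600 = 353.8 m; ΔE = Δλ × 111600 × cos(21.60870°) = -0.00287 × 111600 × 0.929721 = -297.8 m.
Distance = √(ΔE² + ΔN²) = √((-297.8)² + 353.8²) = 462.4 m.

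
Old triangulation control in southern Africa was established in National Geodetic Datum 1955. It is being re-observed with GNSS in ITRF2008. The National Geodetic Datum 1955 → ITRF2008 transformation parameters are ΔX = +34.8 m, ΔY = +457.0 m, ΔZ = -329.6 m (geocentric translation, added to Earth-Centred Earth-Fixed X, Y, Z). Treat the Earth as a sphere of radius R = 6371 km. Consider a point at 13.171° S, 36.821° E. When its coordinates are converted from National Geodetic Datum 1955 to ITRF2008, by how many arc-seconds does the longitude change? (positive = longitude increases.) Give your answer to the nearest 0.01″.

sin φ = -0.227858, cos φ = 0.973694, sin λ = 0.599317, cos λ = 0.800512.
East component: ΔE = −sin λ·ΔX + cos λ·ΔY = −(0.599317)(34.8) + (0.800512)(457.0) = 344.98 m.
1° of latitude spans πR/180 = 111195 m; at latitude φ, 1° of longitude spans that × cos φ = 108269.9 m, so Δλ = 344.98 / 108269.9 × 3600 = 11.471″.

Δλ = 11.47″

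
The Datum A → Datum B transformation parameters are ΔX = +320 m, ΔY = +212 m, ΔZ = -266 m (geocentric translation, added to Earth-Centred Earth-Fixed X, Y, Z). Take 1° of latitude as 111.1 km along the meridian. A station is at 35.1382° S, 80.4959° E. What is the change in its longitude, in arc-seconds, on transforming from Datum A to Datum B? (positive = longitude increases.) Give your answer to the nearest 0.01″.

Δλ = -11.12″

sin φ = -0.575551, cos φ = 0.817766, sin λ = 0.986274, cos λ = 0.165118.
East component: ΔE = −sin λ·ΔX + cos λ·ΔY = −(0.986274)(320) + (0.165118)(212) = -280.60 m.
1° of latitude spans 111100 m; at latitude φ, 1° of longitude spans that × cos φ = 90853.8 m, so Δλ = -280.60 / 90853.8 × 3600 = -11.119″.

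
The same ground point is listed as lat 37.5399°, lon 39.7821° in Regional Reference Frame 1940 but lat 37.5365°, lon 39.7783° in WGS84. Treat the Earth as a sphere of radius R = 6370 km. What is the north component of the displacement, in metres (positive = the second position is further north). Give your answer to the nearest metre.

Δφ = 37.5365° − 37.5399° = -0.0034°; Δλ = 39.7783° − 39.7821° = -0.0038°.
1° along a meridian = πR/180 = 111177 m.
ΔN = Δφ × 111177 = -378.0 m; ΔE = Δλ × 111177 × cos(37.5399°) = -0.0038 × 111177 × 0.792929 = -335.0 m.

ΔN = -378 m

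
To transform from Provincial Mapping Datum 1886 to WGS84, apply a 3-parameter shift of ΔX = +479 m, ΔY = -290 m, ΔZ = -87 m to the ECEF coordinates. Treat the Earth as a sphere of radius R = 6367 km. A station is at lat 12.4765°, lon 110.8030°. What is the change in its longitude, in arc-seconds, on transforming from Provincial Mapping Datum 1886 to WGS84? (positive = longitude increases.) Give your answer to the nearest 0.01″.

sin φ = 0.216039, cos φ = 0.976385, sin λ = 0.934807, cos λ = -0.355156.
East component: ΔE = −sin λ·ΔX + cos λ·ΔY = −(0.934807)(479) + (-0.355156)(-290) = -344.78 m.
1° of latitude spans πR/180 = 111125 m; at latitude φ, 1° of longitude spans that × cos φ = 108500.9 m, so Δλ = -344.78 / 108500.9 × 3600 = -11.440″.

Δλ = -11.44″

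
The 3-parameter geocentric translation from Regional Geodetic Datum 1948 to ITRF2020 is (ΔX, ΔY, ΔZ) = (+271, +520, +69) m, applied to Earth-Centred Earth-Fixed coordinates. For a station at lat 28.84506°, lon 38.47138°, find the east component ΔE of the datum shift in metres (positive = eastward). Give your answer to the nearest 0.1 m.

The local east axis at (φ, λ) is (−sin λ, cos λ, 0), so ΔE = −sin(38.47138°)·271 + cos(38.47138°)·520 = 238.52 m.

ΔE = 238.5 m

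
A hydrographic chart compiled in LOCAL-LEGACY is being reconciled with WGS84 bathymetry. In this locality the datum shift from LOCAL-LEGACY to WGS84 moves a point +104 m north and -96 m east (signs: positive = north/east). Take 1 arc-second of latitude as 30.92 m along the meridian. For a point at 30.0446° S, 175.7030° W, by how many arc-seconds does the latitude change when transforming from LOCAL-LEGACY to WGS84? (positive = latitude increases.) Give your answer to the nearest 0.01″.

Δφ = 3.36″

1″ of latitude = 30.92 m, so Δφ = 104.0 / 30.92 = 3.364″.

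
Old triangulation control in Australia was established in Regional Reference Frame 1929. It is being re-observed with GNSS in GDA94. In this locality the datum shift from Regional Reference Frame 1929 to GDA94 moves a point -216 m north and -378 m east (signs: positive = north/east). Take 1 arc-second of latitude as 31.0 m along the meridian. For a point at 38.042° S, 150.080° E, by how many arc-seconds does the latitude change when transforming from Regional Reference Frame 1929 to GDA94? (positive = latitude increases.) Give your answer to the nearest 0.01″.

1″ of latitude = 31.00 m, so Δφ = -216.0 / 31.00 = -6.968″.

Δφ = -6.97″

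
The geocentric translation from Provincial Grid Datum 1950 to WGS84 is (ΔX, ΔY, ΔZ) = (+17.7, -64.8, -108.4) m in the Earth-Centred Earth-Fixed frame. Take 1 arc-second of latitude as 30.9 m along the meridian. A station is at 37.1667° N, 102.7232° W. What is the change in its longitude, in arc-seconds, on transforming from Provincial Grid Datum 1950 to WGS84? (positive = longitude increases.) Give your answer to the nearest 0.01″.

sin φ = 0.604136, cos φ = 0.796881, sin λ = -0.975445, cos λ = -0.220241.
East component: ΔE = −sin λ·ΔX + cos λ·ΔY = −(-0.975445)(17.7) + (-0.220241)(-64.8) = 31.54 m.
1° of latitude spans 3600 × 30.90 = 111240 m; at latitude φ, 1° of longitude spans that × cos φ = 88645.1 m, so Δλ = 31.54 / 88645.1 × 3600 = 1.281″.

Δλ = 1.28″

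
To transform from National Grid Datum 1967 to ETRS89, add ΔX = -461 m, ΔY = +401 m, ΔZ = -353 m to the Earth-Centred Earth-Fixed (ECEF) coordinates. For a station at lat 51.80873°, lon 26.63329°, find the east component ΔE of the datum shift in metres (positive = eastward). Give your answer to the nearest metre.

The local east axis at (φ, λ) is (−sin λ, cos λ, 0), so ΔE = −sin(26.63329°)·(-461) + cos(26.63329°)·401 = 565.11 m.

ΔE = 565 m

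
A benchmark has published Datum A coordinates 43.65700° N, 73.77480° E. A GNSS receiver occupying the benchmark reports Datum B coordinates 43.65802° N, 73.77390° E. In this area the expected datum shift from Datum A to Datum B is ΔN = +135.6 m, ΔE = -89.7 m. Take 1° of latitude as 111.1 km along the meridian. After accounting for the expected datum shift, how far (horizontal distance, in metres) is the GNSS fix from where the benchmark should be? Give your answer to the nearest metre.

28 m

Observed coordinate differences: Δφ = +0.00102°, Δλ = -0.00090°.
Converting to metres (1° lat = 111100 m, cos φ = 0.723485): observed ΔN = 113.3 m, observed ΔE = -72.3 m.
Subtracting the expected shift leaves a residual of 113.3 − (135.6) = -22.3 m north and -72.3 − (-89.7) = 17.4 m east.
Residual distance = √((-22.3)² + 17.4²) = 28.2 m.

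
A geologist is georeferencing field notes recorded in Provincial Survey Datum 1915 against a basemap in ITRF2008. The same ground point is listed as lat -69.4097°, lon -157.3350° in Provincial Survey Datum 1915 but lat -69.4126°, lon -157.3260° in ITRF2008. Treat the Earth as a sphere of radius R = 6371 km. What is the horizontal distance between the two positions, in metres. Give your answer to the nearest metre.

Δφ = -69.4126° − -69.4097° = -0.0029°; Δλ = -157.3260° − -157.3350° = +0.0090°.
1° along a meridian = πR/180 = 111195 m.
ΔN = Δφ × 111195 = -322.5 m; ΔE = Δλ × 111195 × cos(-69.4097°) = +0.0090 × 111195 × 0.351683 = 351.9 m.
Distance = √(ΔE² + ΔN²) = √(351.9² + (-322.5)²) = 477.3 m.

477 m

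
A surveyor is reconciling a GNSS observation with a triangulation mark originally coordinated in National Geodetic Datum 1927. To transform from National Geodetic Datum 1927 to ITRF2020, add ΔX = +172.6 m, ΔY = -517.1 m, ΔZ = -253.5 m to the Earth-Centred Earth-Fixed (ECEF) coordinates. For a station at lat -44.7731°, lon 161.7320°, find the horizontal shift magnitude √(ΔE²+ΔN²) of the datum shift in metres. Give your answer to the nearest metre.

At φ = -44.7731°, λ = 161.7320°: sin φ = -0.704301, cos φ = 0.709901, sin λ = 0.313462, cos λ = -0.949601.
ΔE = −sin λ·ΔX + cos λ·ΔY = −(0.313462)·(172.6) + (-0.949601)·(-517.1) = 436.93 m.
ΔN = −sin φ cos λ·ΔX − sin φ sin λ·ΔY + cos φ·ΔZ = −(-0.704301)(-0.949601)(172.6) − (-0.704301)(0.313462)(-517.1) + (0.709901)(-253.5) = -409.56 m.
Horizontal magnitude = √(ΔE² + ΔN²) = √(436.93² + (-409.56)²) = 598.87 m.

599 m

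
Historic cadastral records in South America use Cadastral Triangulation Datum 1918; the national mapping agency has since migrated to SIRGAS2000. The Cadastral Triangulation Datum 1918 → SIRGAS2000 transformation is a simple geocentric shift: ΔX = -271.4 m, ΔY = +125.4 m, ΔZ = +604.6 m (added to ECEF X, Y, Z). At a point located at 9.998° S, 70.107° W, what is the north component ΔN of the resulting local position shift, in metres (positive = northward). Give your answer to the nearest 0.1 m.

At φ = -9.998°, λ = -70.107°: sin φ = -0.173614, cos φ = 0.984814, sin λ = -0.940330, cos λ = 0.340265.
ΔN = −sin φ cos λ·ΔX − sin φ sin λ·ΔY + cos φ·ΔZ = −(-0.173614)(0.340265)(-271.4) − (-0.173614)(-0.940330)(125.4) + (0.984814)(604.6) = 558.91 m.

ΔN = 558.9 m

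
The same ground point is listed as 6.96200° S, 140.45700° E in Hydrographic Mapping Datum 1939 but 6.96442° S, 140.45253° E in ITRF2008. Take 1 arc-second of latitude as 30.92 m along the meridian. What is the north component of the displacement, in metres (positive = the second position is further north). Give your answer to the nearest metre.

Δφ = -6.96442° − -6.96200° = -0.00242°; Δλ = 140.45253° − 140.45700° = -0.00447°.
1° of latitude = 3600 × 30.92 = 111312 m.
ΔN = Δφ × 111312 = -269.4 m; ΔE = Δλ × 111312 × cos(-6.96200°) = -0.00447 × 111312 × 0.992627 = -493.9 m.

ΔN = -269 m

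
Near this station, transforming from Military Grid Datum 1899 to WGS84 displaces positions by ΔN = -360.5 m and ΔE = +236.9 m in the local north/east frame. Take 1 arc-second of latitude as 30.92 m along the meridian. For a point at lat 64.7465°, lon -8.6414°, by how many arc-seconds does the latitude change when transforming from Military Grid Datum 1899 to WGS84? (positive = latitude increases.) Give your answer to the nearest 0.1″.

Δφ = -11.7″

1″ of latitude = 30.92 m, so Δφ = -360.5 / 30.92 = -11.659″.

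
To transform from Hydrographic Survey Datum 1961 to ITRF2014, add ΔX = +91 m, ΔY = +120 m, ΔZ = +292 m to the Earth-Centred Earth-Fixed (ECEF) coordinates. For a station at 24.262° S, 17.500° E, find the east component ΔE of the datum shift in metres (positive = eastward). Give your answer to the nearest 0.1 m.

The local east axis at (φ, λ) is (−sin λ, cos λ, 0), so ΔE = −sin(17.500°)·91 + cos(17.500°)·120 = 87.08 m.

ΔE = 87.1 m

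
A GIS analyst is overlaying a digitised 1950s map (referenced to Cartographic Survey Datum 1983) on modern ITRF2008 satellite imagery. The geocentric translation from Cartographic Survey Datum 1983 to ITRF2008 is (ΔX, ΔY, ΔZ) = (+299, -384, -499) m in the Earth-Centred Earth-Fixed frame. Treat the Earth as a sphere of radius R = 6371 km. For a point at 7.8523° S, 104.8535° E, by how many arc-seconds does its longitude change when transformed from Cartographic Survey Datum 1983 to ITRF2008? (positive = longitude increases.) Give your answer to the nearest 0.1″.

Δλ = -6.2″

sin φ = -0.136620, cos φ = 0.990624, sin λ = 0.966584, cos λ = -0.256348.
East component: ΔE = −sin λ·ΔX + cos λ·ΔY = −(0.966584)(299) + (-0.256348)(-384) = -190.57 m.
1° of latitude spans πR/180 = 111195 m; at latitude φ, 1° of longitude spans that × cos φ = 110152.3 m, so Δλ = -190.57 / 110152.3 × 3600 = -6.228″.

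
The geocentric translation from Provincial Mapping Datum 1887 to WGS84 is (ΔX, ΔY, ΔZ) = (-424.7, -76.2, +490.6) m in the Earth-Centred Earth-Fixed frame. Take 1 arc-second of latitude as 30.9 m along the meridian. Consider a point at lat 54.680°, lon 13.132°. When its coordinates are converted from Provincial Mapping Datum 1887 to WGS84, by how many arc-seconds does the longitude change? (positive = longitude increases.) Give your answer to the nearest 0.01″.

Δλ = 1.25″

sin φ = 0.815936, cos φ = 0.578142, sin λ = 0.227195, cos λ = 0.973849.
East component: ΔE = −sin λ·ΔX + cos λ·ΔY = −(0.227195)(-424.7) + (0.973849)(-76.2) = 22.28 m.
1° of latitude spans 3600 × 30.90 = 111240 m; at latitude φ, 1° of longitude spans that × cos φ = 64312.6 m, so Δλ = 22.28 / 64312.6 × 3600 = 1.247″.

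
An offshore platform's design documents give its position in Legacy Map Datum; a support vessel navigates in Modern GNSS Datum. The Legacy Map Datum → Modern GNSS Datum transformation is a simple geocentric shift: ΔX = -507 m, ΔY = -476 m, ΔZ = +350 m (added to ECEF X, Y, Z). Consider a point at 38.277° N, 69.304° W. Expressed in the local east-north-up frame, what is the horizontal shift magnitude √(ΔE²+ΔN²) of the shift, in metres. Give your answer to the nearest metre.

652 m

At φ = 38.277°, λ = -69.304°: sin φ = 0.619464, cos φ = 0.785025, sin λ = -0.935469, cos λ = 0.353410.
ΔE = −sin λ·ΔX + cos λ·ΔY = −(-0.935469)·(-507) + (0.353410)·(-476) = -642.51 m.
ΔN = −sin φ cos λ·ΔX − sin φ sin λ·ΔY + cos φ·ΔZ = −(0.619464)(0.353410)(-507) − (0.619464)(-0.935469)(-476) + (0.785025)(350) = 109.92 m.
Horizontal magnitude = √(ΔE² + ΔN²) = √((-642.51)² + 109.92²) = 651.84 m.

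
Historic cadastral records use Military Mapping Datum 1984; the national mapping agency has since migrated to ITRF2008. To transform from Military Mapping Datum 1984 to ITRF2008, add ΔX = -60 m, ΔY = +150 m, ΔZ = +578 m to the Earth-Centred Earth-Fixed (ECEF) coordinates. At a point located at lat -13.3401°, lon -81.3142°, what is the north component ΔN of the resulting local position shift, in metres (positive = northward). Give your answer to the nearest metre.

The local north axis is (−sin φ cos λ, −sin φ sin λ, cos φ), giving ΔN = -2.091 − 34.213 + 562.404 = 526.10 m.

ΔN = 526 m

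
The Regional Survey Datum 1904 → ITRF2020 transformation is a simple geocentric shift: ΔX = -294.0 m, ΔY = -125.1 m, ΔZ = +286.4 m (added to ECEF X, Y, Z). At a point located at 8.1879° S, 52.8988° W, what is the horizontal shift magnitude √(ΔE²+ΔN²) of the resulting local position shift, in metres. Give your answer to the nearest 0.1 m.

The local east axis at (φ, λ) is (−sin λ, cos λ, 0), so ΔE = −sin(-52.8988°)·(-294.0) + cos(-52.8988°)·(-125.1) = -309.95 m.
The local north axis is (−sin φ cos λ, −sin φ sin λ, cos φ), giving ΔN = -25.258 + 14.210 + 283.481 = 272.43 m.
Horizontal magnitude = √(ΔE² + ΔN²) = √((-309.95)² + 272.43²) = 412.66 m.

412.7 m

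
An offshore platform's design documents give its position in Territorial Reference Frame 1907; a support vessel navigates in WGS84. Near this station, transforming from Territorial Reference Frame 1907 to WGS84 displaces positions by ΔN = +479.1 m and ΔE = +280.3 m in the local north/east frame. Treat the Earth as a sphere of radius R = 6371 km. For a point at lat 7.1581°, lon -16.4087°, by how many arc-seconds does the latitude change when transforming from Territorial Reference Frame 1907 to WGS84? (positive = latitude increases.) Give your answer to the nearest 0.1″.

Δφ = 15.5″

On a sphere of radius R, 1 rad of latitude = R, so Δφ = ΔN / R = 479.1 / 6371000 = 7.5200e-05 rad = 15.511″.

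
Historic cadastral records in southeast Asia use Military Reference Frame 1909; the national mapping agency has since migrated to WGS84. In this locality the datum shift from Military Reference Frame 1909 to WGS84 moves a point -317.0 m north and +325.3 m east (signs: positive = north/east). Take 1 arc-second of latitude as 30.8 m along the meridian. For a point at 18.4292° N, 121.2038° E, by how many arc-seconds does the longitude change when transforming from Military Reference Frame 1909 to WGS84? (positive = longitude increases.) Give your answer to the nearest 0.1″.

At latitude 18.4292°, cos φ = 0.948715.
1″ of longitude at this latitude = 30.80 × cos φ = 29.2204 m, so Δλ = 325.3 / 29.2204 = 11.133″.

Δλ = 11.1″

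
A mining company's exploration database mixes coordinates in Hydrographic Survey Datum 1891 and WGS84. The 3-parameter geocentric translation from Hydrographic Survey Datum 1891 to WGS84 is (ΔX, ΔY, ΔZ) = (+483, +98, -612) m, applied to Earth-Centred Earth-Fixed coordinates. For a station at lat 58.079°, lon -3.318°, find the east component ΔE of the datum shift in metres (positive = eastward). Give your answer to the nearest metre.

The local east axis at (φ, λ) is (−sin λ, cos λ, 0), so ΔE = −sin(-3.318°)·483 + cos(-3.318°)·98 = 125.79 m.

ΔE = 126 m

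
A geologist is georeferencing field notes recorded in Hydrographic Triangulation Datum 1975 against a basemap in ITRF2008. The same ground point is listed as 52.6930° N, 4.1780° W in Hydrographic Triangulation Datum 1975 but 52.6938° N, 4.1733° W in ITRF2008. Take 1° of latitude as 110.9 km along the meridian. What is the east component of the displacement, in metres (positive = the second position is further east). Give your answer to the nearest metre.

ΔE = 316 m

Δφ = 52.6938° − 52.6930° = +0.0008°; Δλ = -4.1733° − -4.1780° = +0.0047°.
ΔN = Δφ × 110900 = 88.7 m; ΔE = Δλ × 110900 × cos(52.6930°) = +0.0047 × 110900 × 0.606086 = 315.9 m.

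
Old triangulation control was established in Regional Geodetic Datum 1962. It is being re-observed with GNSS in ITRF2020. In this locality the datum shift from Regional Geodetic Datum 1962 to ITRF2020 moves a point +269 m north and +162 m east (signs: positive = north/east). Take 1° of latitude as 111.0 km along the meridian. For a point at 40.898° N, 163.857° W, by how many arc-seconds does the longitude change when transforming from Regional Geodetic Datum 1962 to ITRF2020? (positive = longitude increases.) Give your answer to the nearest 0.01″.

Δλ = 6.95″

At latitude 40.898°, cos φ = 0.755876.
1° of longitude at this latitude = 111.0 × cos φ = 83.90 km, so Δλ = 162.0 / 83902.3 = 0.0019308° = 6.951″.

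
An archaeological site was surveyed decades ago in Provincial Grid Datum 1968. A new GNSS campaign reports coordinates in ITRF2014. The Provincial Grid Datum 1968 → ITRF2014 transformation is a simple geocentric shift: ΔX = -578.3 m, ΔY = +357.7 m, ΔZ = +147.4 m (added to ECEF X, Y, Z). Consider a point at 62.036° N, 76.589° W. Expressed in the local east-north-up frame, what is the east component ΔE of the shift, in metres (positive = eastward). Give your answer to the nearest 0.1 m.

ΔE = -479.6 m

The local east axis at (φ, λ) is (−sin λ, cos λ, 0), so ΔE = −sin(-76.589°)·(-578.3) + cos(-76.589°)·357.7 = -479.57 m.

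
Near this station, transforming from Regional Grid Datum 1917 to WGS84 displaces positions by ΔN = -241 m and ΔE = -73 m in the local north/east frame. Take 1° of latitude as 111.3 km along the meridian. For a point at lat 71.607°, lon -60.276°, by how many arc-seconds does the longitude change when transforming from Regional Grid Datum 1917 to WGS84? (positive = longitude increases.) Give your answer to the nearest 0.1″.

At latitude 71.607°, cos φ = 0.315533.
1° of longitude at this latitude = 111.3 × cos φ = 35.12 km, so Δλ = -73.0 / 35118.8 = -0.0020787° = -7.483″.

Δλ = -7.5″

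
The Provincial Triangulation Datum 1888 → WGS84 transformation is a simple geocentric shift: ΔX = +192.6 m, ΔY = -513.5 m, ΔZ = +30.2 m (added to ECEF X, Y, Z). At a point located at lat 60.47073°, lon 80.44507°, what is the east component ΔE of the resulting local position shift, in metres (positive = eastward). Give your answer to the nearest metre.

The local east axis at (φ, λ) is (−sin λ, cos λ, 0), so ΔE = −sin(80.44507°)·192.6 + cos(80.44507°)·(-513.5) = -275.17 m.

ΔE = -275 m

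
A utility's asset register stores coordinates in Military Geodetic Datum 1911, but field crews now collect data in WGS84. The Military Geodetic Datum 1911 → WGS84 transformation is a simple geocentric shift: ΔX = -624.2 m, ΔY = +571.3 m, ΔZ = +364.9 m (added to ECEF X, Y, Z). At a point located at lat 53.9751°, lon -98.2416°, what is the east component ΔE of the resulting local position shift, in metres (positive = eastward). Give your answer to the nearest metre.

The local east axis at (φ, λ) is (−sin λ, cos λ, 0), so ΔE = −sin(-98.2416°)·(-624.2) + cos(-98.2416°)·571.3 = -699.65 m.

ΔE = -700 m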